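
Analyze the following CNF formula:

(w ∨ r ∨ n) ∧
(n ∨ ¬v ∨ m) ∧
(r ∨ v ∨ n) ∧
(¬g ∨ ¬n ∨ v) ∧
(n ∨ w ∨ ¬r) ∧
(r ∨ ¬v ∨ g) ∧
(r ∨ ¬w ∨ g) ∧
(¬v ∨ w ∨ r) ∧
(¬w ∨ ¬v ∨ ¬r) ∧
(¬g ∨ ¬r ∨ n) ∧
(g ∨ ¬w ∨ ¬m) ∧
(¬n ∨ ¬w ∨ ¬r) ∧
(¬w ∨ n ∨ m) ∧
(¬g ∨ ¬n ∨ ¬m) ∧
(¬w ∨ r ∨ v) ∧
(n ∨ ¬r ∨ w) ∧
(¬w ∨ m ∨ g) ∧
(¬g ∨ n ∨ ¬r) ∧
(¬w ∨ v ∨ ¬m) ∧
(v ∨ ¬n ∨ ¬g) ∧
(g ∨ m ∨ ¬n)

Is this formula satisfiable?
Yes

Yes, the formula is satisfiable.

One satisfying assignment is: w=False, v=False, r=True, n=True, g=False, m=True

Verification: With this assignment, all 21 clauses evaluate to true.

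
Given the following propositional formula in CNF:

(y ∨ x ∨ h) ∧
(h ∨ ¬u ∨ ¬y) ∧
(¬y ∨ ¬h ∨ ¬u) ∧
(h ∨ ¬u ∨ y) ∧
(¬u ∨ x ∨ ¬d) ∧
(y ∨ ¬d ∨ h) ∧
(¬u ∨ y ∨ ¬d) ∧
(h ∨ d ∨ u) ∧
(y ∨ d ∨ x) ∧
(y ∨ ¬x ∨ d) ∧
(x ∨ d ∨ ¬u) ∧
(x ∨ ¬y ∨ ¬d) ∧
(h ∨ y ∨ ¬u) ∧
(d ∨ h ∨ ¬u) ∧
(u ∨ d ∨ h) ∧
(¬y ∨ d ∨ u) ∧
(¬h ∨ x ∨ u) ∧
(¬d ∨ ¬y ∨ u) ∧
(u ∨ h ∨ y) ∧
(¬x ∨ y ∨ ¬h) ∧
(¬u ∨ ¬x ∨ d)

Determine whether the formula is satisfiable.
No

No, the formula is not satisfiable.

No assignment of truth values to the variables can make all 21 clauses true simultaneously.

The formula is UNSAT (unsatisfiable).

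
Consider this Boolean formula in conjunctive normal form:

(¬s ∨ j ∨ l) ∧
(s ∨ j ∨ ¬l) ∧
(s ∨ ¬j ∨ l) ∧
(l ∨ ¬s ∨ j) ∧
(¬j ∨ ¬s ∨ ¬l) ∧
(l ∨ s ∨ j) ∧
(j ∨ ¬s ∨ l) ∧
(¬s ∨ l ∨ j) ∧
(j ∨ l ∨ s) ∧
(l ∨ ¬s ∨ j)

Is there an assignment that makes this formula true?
Yes

Yes, the formula is satisfiable.

One satisfying assignment is: s=True, j=True, l=False

Verification: With this assignment, all 10 clauses evaluate to true.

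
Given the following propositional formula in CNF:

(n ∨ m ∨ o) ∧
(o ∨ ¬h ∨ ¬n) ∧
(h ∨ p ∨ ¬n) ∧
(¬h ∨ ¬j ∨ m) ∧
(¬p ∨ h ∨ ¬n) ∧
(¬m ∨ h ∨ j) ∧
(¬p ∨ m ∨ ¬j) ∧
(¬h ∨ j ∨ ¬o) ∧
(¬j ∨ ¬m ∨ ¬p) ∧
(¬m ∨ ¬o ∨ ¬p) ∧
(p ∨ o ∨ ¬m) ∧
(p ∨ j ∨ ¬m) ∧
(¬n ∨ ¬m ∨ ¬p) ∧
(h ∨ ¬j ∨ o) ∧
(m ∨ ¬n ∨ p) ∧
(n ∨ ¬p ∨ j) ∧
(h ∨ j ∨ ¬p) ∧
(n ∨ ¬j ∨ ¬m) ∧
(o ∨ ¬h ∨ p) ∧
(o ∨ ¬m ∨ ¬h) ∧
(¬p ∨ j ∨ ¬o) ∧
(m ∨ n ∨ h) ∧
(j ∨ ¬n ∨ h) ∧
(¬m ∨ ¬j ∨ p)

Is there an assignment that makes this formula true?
No

No, the formula is not satisfiable.

No assignment of truth values to the variables can make all 24 clauses true simultaneously.

The formula is UNSAT (unsatisfiable).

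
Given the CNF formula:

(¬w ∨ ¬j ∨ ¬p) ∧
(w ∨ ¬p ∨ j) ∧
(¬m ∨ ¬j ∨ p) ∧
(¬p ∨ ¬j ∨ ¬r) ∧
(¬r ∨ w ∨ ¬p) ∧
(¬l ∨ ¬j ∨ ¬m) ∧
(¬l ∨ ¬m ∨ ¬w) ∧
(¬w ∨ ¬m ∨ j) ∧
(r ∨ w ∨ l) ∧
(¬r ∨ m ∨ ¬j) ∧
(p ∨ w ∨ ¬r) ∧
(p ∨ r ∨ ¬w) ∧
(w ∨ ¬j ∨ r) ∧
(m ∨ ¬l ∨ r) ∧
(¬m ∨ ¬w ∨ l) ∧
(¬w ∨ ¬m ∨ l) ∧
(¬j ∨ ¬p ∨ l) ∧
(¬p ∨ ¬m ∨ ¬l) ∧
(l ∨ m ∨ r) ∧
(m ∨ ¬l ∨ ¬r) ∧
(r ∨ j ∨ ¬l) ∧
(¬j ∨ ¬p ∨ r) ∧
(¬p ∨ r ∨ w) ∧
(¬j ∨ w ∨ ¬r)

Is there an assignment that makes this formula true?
Yes

Yes, the formula is satisfiable.

One satisfying assignment is: w=True, j=False, m=False, l=False, p=False, r=True

Verification: With this assignment, all 24 clauses evaluate to true.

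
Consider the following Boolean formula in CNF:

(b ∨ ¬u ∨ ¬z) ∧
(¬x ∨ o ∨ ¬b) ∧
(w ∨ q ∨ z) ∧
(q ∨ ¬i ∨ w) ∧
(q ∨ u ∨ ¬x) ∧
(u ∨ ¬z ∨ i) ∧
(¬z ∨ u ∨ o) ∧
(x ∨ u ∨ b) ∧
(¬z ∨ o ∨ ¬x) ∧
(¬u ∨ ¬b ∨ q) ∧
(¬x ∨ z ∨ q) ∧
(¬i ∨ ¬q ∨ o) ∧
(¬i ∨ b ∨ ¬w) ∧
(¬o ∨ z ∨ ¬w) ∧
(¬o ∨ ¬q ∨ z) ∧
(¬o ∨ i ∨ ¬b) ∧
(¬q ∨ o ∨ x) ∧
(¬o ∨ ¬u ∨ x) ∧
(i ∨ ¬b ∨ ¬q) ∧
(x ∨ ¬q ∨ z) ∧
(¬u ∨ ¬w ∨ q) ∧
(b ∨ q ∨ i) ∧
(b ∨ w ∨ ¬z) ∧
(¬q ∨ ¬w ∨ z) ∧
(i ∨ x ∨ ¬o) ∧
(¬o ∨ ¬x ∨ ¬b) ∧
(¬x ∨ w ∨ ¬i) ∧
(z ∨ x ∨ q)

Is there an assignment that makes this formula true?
Yes

Yes, the formula is satisfiable.

One satisfying assignment is: u=True, z=False, o=False, w=False, b=False, i=False, x=True, q=True

Verification: With this assignment, all 28 clauses evaluate to true.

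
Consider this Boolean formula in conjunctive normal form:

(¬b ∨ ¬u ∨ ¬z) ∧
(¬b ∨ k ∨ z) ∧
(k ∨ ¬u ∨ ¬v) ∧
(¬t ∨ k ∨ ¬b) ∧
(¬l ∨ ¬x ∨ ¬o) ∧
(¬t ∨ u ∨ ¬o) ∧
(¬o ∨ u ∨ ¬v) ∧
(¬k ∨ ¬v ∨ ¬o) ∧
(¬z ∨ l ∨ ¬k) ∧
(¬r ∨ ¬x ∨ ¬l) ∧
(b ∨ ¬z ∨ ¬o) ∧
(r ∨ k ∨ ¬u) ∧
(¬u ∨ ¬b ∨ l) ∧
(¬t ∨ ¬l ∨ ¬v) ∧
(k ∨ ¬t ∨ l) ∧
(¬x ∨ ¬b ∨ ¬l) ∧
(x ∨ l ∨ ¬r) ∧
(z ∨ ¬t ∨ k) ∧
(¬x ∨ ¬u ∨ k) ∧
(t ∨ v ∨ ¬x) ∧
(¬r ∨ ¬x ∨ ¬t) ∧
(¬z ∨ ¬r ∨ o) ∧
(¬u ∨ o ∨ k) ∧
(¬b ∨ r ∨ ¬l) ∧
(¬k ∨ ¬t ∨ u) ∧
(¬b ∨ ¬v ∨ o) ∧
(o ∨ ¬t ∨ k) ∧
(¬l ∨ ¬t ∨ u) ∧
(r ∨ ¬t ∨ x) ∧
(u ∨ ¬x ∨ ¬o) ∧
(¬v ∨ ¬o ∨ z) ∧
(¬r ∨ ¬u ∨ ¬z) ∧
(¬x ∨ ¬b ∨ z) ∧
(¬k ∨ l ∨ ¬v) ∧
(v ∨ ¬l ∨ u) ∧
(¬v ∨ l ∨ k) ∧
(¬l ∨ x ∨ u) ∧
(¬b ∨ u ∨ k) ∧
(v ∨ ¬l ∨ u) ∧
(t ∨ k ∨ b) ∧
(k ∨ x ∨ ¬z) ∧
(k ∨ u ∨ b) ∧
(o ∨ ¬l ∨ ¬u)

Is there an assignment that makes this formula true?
Yes

Yes, the formula is satisfiable.

One satisfying assignment is: b=False, v=False, t=False, l=False, u=True, z=False, r=False, x=False, k=True, o=False

Verification: With this assignment, all 43 clauses evaluate to true.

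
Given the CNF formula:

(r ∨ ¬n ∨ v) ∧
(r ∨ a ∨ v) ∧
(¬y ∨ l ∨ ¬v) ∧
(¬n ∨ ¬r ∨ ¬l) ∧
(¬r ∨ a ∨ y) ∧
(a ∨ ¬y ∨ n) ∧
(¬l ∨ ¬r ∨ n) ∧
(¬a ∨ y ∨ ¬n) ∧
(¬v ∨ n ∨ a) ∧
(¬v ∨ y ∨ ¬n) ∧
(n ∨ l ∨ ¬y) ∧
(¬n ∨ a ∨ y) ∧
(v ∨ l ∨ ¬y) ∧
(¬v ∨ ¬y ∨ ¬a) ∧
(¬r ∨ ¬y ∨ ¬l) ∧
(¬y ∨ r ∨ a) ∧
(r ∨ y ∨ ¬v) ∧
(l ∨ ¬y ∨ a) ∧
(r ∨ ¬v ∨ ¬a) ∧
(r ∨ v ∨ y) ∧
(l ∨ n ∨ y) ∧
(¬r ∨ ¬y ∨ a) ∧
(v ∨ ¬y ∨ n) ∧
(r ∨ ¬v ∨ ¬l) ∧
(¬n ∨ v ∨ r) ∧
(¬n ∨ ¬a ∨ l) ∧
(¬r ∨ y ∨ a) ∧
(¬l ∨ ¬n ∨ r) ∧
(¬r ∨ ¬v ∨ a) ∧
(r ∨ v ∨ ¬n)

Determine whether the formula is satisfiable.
No

No, the formula is not satisfiable.

No assignment of truth values to the variables can make all 30 clauses true simultaneously.

The formula is UNSAT (unsatisfiable).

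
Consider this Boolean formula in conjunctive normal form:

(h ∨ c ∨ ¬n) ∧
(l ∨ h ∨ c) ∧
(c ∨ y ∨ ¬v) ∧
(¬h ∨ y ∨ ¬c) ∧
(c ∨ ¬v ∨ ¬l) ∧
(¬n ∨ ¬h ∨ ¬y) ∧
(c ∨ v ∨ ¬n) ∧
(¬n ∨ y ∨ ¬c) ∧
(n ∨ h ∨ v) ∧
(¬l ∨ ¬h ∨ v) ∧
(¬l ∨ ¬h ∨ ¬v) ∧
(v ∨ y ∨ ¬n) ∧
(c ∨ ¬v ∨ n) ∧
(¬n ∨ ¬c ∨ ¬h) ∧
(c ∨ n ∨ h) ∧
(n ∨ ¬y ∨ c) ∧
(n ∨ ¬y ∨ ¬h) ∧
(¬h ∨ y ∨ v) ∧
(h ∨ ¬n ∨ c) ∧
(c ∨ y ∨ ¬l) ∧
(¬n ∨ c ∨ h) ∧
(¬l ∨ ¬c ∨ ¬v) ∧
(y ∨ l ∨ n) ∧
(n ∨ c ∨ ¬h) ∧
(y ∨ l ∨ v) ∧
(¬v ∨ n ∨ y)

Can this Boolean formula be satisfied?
Yes

Yes, the formula is satisfiable.

One satisfying assignment is: c=True, h=False, y=True, n=True, l=False, v=True

Verification: With this assignment, all 26 clauses evaluate to true.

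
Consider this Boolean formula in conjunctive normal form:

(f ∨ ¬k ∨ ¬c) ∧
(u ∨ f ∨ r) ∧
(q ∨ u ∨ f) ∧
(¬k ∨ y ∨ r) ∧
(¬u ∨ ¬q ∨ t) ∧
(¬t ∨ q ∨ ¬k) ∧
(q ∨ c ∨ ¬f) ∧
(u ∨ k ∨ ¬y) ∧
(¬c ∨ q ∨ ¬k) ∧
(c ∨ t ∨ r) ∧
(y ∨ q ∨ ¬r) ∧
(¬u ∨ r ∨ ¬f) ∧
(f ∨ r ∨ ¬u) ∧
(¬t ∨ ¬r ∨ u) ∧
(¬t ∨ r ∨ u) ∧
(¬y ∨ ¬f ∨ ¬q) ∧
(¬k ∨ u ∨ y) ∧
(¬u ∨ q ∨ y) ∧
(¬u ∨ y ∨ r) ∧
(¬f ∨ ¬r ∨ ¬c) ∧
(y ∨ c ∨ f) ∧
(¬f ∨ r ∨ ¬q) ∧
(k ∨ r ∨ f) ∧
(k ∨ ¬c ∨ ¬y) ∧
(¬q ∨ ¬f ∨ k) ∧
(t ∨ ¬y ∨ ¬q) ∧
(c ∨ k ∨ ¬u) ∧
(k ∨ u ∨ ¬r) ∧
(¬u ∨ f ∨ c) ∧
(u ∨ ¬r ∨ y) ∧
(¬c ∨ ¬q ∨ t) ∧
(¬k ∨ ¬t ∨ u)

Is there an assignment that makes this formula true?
Yes

Yes, the formula is satisfiable.

One satisfying assignment is: f=True, y=False, q=False, c=True, t=False, u=False, k=False, r=False

Verification: With this assignment, all 32 clauses evaluate to true.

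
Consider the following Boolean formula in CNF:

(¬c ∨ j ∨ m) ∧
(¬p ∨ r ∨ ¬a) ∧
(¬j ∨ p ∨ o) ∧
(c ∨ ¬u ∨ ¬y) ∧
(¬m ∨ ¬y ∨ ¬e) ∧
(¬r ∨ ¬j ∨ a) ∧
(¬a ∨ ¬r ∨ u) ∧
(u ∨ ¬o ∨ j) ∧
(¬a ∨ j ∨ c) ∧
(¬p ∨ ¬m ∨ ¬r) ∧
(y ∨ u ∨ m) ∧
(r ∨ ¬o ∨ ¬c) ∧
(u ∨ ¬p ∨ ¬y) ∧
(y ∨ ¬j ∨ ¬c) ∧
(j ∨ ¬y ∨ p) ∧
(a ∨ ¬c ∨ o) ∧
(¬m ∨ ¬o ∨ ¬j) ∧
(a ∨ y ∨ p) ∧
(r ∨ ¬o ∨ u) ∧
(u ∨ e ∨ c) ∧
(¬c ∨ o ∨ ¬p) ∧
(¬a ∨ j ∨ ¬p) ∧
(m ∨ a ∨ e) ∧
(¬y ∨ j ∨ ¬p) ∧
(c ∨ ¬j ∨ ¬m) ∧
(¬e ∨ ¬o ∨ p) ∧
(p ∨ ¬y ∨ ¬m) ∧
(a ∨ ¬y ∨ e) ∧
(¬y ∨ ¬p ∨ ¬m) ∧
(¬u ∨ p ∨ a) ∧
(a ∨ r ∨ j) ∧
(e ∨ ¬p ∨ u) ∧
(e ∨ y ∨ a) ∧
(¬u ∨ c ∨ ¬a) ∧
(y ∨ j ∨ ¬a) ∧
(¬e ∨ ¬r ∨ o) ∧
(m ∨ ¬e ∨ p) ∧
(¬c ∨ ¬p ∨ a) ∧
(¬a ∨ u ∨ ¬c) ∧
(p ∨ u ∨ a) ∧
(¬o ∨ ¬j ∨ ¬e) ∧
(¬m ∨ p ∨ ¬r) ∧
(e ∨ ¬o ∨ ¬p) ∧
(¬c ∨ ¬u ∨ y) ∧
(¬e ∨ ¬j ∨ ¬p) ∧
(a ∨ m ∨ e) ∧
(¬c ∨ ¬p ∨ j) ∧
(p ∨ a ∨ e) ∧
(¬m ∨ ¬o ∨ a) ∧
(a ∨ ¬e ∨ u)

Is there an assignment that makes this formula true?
Yes

Yes, the formula is satisfiable.

One satisfying assignment is: e=False, p=False, a=True, r=True, c=True, y=True, o=True, m=False, j=True, u=True

Verification: With this assignment, all 50 clauses evaluate to true.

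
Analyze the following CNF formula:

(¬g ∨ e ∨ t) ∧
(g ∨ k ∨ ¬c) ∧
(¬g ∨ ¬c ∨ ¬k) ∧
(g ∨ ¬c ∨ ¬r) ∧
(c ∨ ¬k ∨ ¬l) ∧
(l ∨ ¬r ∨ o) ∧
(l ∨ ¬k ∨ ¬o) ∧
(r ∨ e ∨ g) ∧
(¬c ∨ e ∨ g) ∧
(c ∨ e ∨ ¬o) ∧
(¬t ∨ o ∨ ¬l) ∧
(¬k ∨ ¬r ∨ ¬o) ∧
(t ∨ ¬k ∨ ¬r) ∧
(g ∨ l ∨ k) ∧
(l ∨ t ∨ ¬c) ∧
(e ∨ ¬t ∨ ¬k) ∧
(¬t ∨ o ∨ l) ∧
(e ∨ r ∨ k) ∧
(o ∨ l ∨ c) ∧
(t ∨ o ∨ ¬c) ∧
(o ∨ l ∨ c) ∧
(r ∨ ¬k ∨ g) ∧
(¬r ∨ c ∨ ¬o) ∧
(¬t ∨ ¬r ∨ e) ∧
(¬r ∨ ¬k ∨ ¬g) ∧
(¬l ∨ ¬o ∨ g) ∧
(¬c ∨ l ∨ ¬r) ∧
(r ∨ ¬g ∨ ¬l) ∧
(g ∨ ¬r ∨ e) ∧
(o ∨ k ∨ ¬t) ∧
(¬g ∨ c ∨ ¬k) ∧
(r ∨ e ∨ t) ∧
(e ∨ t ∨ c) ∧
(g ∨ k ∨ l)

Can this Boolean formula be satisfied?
Yes

Yes, the formula is satisfiable.

One satisfying assignment is: k=False, g=False, r=False, t=False, e=True, l=True, o=False, c=False

Verification: With this assignment, all 34 clauses evaluate to true.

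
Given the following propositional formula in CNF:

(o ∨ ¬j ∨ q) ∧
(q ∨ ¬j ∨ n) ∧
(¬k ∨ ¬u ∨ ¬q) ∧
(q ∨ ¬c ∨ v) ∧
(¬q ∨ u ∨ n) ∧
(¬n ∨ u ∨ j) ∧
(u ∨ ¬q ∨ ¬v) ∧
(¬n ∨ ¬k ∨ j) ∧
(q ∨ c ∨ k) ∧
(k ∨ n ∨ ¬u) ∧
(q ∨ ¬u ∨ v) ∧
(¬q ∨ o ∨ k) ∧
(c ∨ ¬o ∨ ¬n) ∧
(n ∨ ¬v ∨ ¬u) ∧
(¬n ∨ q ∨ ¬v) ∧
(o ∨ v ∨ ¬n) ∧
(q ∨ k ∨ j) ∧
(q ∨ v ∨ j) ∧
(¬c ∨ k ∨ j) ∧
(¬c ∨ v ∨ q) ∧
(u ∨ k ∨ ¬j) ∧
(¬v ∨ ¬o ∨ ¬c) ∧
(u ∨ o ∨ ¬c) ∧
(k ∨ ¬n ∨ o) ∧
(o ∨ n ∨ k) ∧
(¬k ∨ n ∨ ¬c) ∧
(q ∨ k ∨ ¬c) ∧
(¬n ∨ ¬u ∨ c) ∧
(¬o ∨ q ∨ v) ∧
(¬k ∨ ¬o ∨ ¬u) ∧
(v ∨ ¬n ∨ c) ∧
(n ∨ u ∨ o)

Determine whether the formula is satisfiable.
Yes

Yes, the formula is satisfiable.

One satisfying assignment is: u=True, k=False, q=True, v=False, n=True, o=True, j=True, c=True

Verification: With this assignment, all 32 clauses evaluate to true.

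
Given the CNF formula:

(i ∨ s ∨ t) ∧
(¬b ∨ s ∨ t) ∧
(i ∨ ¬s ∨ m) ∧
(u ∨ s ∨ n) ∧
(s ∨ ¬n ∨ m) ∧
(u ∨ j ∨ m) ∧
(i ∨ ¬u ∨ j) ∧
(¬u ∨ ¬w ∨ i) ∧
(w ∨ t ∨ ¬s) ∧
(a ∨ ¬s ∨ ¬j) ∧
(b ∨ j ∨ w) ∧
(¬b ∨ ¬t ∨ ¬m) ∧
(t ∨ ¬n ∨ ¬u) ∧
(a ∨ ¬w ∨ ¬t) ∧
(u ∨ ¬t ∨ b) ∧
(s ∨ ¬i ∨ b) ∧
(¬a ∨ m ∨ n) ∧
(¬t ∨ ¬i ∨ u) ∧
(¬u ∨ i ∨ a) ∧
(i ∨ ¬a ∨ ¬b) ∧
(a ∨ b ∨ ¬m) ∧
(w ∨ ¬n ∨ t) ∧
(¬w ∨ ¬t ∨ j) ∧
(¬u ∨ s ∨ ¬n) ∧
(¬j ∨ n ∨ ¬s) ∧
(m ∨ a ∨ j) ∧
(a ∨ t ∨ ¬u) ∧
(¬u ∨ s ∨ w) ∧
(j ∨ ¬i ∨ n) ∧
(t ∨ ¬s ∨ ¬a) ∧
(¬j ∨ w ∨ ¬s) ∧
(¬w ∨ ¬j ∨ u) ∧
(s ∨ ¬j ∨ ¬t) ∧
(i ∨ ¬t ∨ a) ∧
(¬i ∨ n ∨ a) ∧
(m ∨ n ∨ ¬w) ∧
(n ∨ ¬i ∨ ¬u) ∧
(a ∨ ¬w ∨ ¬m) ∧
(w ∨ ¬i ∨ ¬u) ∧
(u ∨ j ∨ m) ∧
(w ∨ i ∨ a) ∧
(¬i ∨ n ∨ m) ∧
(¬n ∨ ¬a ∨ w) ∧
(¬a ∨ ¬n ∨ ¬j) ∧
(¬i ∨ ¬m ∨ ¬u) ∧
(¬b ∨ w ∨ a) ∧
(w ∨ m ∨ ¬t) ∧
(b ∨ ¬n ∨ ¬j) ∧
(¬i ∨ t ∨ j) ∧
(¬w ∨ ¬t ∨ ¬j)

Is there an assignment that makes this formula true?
No

No, the formula is not satisfiable.

No assignment of truth values to the variables can make all 50 clauses true simultaneously.

The formula is UNSAT (unsatisfiable).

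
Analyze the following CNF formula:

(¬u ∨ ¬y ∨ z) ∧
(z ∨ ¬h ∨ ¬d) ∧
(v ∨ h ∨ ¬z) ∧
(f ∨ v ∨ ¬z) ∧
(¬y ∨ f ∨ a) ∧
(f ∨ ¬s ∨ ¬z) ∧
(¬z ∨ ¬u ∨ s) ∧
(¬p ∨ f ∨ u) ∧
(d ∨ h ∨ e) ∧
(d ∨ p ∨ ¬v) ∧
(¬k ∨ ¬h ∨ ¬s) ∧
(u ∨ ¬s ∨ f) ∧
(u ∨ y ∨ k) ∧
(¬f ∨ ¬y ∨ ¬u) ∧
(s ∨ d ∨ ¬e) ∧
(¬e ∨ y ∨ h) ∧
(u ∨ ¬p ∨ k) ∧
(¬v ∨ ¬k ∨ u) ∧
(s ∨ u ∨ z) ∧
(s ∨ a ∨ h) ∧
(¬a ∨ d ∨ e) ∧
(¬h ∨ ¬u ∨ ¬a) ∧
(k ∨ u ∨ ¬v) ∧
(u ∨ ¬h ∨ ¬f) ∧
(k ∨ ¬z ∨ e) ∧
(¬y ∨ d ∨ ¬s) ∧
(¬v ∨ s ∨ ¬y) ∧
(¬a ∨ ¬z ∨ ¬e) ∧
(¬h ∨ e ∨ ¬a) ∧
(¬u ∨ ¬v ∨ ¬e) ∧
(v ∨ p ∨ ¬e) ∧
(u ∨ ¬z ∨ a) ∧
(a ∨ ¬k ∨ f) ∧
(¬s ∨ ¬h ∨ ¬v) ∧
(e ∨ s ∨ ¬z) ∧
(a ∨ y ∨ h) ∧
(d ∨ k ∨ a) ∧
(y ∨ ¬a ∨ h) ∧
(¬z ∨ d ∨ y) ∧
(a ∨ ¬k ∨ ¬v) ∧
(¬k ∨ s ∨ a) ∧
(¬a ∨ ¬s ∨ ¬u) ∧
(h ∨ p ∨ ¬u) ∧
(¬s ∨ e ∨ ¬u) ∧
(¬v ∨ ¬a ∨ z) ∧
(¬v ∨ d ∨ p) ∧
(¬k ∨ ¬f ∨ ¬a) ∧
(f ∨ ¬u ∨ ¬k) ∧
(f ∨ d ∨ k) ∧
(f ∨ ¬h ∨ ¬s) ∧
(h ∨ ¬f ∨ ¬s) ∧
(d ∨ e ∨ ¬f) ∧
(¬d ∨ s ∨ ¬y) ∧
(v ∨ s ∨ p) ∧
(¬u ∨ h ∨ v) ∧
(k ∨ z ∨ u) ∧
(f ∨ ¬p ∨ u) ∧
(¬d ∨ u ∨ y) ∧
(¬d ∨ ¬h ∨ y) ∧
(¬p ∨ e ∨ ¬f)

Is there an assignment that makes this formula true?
No

No, the formula is not satisfiable.

No assignment of truth values to the variables can make all 60 clauses true simultaneously.

The formula is UNSAT (unsatisfiable).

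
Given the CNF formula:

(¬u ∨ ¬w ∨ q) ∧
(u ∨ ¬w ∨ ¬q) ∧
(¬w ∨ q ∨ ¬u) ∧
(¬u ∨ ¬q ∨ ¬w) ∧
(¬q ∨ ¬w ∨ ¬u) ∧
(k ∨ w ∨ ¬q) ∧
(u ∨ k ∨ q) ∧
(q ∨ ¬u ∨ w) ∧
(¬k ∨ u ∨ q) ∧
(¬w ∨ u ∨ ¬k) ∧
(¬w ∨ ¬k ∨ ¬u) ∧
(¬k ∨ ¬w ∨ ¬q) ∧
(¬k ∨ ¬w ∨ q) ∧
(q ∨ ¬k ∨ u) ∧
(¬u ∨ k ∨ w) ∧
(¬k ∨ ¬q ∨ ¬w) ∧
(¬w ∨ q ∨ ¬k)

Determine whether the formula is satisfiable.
Yes

Yes, the formula is satisfiable.

One satisfying assignment is: q=True, k=True, u=False, w=False

Verification: With this assignment, all 17 clauses evaluate to true.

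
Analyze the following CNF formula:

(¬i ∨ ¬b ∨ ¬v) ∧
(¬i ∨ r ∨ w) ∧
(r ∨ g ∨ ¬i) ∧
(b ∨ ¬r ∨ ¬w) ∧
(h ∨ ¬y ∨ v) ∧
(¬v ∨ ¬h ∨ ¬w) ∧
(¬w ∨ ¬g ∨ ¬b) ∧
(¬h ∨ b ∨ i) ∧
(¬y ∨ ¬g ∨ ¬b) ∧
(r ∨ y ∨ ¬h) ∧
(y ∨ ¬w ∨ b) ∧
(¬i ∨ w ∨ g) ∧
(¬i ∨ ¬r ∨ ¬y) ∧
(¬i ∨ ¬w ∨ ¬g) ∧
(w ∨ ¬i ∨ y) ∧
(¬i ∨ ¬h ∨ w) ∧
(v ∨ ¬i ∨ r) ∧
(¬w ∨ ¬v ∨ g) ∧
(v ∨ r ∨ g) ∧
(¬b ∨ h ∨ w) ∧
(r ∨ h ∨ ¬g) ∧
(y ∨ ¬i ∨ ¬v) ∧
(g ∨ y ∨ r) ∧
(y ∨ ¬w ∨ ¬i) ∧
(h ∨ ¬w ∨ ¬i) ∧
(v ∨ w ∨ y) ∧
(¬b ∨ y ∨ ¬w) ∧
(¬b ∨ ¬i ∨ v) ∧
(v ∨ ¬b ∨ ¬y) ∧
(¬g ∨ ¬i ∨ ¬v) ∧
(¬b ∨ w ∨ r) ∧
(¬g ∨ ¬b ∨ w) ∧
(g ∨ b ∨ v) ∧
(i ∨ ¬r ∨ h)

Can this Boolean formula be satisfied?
Yes

Yes, the formula is satisfiable.

One satisfying assignment is: g=False, y=False, r=True, i=False, h=True, v=True, w=False, b=True

Verification: With this assignment, all 34 clauses evaluate to true.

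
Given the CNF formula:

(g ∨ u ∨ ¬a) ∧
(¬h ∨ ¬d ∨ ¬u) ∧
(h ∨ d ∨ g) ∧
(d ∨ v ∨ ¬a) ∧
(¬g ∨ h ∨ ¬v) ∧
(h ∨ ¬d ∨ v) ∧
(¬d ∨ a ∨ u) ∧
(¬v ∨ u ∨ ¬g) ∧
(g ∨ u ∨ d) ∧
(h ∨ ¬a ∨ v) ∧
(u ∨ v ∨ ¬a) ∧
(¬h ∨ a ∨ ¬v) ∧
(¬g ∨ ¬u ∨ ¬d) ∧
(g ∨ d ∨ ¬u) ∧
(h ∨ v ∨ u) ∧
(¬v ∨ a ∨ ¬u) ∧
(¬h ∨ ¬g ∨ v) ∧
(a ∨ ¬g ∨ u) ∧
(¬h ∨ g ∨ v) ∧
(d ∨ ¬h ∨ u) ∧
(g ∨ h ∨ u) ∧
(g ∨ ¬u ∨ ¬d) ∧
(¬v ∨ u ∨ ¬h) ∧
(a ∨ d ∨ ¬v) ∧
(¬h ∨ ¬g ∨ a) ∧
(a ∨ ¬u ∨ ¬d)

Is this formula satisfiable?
Yes

Yes, the formula is satisfiable.

One satisfying assignment is: v=False, u=True, g=True, h=False, d=False, a=False

Verification: With this assignment, all 26 clauses evaluate to true.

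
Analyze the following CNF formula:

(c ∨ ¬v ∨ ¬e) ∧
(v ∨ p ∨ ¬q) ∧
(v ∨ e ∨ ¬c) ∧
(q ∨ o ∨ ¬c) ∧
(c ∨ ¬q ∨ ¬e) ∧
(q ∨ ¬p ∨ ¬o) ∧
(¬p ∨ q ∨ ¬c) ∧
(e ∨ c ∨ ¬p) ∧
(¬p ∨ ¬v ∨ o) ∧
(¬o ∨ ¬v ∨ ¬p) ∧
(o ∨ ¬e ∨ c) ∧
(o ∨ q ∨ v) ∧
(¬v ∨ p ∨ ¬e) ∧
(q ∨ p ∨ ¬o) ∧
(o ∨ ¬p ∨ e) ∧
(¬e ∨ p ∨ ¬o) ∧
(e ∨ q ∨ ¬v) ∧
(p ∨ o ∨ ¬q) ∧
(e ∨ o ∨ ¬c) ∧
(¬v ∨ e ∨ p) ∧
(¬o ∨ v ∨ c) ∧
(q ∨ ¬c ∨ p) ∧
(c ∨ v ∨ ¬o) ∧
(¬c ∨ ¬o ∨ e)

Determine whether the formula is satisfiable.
Yes

Yes, the formula is satisfiable.

One satisfying assignment is: c=True, o=False, p=True, v=False, e=True, q=True

Verification: With this assignment, all 24 clauses evaluate to true.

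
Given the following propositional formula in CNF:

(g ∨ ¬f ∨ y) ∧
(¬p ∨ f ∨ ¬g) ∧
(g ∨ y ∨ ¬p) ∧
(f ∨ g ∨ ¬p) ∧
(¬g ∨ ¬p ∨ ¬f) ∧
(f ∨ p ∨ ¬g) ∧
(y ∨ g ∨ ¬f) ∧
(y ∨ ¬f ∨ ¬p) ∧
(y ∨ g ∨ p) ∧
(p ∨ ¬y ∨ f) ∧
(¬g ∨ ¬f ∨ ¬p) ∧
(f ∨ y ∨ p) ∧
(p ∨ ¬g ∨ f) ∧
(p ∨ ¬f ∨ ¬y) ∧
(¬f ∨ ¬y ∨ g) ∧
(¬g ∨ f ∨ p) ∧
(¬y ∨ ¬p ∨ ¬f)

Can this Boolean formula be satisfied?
Yes

Yes, the formula is satisfiable.

One satisfying assignment is: f=True, p=False, g=True, y=False

Verification: With this assignment, all 17 clauses evaluate to true.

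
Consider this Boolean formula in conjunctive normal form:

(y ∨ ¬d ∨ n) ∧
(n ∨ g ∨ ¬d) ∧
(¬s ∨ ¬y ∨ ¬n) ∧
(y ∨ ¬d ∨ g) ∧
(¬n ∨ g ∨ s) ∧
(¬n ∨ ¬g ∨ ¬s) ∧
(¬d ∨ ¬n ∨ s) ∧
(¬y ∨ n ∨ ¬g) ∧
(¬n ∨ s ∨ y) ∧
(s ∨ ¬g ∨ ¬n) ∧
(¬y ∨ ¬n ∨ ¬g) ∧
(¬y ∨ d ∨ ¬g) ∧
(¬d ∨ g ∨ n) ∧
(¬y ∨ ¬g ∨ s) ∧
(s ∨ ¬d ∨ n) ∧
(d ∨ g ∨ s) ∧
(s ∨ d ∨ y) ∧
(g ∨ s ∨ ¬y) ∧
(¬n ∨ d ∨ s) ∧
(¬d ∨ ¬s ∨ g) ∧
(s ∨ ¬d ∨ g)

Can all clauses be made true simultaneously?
Yes

Yes, the formula is satisfiable.

One satisfying assignment is: s=True, n=False, g=False, y=False, d=False

Verification: With this assignment, all 21 clauses evaluate to true.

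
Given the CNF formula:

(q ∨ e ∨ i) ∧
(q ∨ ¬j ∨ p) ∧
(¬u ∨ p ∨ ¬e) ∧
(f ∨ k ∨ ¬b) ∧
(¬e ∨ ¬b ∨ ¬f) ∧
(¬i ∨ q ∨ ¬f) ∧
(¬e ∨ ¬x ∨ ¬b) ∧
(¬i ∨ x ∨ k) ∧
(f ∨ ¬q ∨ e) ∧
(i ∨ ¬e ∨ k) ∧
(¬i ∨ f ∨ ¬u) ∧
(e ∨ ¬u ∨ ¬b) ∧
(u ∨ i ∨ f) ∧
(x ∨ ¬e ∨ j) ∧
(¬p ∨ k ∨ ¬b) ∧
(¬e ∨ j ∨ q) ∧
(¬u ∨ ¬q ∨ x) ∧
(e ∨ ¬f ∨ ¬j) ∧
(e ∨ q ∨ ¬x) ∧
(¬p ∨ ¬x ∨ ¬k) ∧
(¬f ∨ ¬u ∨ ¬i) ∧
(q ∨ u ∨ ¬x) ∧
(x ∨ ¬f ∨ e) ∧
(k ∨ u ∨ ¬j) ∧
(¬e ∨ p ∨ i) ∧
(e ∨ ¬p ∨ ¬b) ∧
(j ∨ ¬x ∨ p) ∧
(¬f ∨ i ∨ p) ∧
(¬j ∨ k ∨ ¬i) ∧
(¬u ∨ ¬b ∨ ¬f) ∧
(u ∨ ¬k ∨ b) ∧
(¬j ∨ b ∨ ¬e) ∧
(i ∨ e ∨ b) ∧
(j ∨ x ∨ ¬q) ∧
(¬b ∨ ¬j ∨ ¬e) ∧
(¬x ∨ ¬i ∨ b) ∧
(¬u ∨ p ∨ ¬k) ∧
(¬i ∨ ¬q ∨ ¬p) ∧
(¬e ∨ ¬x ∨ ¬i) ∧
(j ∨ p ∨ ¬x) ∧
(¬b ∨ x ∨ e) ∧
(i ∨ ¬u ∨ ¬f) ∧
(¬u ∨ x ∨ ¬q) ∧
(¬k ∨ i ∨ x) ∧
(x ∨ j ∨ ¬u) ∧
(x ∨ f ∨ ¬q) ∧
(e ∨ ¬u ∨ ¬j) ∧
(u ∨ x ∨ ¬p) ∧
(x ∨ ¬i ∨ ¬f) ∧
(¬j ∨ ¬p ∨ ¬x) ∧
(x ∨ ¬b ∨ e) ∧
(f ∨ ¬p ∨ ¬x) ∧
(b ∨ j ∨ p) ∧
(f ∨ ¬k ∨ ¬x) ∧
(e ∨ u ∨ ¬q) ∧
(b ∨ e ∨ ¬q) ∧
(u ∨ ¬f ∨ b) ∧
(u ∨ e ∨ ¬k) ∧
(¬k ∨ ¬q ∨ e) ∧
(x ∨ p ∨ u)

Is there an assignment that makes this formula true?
No

No, the formula is not satisfiable.

No assignment of truth values to the variables can make all 60 clauses true simultaneously.

The formula is UNSAT (unsatisfiable).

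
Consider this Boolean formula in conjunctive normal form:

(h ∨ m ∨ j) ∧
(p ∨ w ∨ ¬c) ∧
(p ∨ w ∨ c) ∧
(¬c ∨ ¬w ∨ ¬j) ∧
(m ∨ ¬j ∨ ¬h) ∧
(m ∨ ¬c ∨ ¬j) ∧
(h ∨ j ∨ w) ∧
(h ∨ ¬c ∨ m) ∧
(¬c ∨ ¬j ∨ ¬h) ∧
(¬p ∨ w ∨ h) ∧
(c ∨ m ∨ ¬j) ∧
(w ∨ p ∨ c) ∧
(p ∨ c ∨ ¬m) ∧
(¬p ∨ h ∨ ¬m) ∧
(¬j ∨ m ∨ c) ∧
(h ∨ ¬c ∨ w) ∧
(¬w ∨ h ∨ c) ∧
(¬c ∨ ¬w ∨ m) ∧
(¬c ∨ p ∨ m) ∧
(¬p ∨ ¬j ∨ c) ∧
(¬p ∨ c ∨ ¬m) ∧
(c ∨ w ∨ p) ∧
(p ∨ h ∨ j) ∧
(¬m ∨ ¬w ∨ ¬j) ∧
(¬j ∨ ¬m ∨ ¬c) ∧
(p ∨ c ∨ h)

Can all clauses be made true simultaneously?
Yes

Yes, the formula is satisfiable.

One satisfying assignment is: m=False, j=False, w=False, p=True, h=True, c=False

Verification: With this assignment, all 26 clauses evaluate to true.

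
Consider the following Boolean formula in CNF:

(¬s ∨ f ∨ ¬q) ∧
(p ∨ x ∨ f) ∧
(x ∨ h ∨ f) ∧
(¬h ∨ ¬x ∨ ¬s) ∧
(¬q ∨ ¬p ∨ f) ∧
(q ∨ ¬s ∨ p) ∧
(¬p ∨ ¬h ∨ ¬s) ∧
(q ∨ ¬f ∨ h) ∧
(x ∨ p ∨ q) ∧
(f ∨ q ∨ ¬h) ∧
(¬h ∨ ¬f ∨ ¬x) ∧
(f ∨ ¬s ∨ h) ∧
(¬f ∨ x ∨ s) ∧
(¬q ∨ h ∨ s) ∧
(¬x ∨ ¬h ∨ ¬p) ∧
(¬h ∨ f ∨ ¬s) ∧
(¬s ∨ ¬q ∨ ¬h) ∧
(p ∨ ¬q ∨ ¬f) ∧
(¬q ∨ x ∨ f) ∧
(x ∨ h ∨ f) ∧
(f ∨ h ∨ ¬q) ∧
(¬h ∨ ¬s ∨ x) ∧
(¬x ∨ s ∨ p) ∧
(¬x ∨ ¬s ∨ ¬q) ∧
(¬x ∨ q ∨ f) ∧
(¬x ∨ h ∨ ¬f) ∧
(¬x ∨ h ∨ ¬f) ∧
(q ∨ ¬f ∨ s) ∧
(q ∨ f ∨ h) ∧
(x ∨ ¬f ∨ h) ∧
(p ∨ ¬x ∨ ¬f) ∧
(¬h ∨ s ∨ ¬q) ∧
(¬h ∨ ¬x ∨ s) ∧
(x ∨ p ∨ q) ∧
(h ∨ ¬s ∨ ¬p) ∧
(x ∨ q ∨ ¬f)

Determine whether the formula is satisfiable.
No

No, the formula is not satisfiable.

No assignment of truth values to the variables can make all 36 clauses true simultaneously.

The formula is UNSAT (unsatisfiable).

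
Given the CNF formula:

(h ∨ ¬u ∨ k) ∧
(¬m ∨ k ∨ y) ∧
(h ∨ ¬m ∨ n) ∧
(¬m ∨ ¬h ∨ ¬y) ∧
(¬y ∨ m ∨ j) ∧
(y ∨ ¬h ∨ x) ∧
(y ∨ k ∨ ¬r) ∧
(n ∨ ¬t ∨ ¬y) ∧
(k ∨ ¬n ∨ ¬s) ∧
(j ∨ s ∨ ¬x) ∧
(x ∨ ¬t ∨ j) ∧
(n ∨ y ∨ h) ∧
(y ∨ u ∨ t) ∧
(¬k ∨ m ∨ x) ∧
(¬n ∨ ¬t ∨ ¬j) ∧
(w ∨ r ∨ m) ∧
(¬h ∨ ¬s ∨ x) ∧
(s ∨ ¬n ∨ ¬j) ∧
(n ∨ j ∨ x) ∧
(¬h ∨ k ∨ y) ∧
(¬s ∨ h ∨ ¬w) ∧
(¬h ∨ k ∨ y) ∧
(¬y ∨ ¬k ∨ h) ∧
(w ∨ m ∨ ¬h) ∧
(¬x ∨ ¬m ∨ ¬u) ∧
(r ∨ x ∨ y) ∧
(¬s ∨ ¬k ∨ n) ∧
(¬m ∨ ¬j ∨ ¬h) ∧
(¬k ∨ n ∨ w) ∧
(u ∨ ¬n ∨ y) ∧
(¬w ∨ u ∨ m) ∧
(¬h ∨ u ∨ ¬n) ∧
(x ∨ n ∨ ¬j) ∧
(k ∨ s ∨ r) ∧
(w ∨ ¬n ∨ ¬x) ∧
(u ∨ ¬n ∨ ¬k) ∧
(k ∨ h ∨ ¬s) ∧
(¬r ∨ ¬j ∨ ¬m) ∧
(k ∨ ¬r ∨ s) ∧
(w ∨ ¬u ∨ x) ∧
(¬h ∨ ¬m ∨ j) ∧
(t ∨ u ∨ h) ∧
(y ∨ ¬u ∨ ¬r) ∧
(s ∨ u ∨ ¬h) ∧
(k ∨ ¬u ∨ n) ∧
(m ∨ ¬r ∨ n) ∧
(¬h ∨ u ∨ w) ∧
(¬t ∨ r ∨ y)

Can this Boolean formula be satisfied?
Yes

Yes, the formula is satisfiable.

One satisfying assignment is: y=False, x=True, k=True, h=True, r=False, n=False, s=False, j=True, t=False, m=False, w=True, u=True

Verification: With this assignment, all 48 clauses evaluate to true.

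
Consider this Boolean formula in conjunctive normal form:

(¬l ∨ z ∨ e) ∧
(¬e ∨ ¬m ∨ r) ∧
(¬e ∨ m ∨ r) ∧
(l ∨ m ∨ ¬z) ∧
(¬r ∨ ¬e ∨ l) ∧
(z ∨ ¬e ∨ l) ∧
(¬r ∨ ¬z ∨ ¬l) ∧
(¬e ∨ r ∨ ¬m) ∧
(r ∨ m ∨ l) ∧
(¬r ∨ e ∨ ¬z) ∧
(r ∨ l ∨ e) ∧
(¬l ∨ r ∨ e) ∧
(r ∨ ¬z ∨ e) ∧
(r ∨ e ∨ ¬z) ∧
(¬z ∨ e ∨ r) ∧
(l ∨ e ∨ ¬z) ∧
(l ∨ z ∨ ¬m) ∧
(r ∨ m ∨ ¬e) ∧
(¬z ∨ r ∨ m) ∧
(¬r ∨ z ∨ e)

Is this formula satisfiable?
Yes

Yes, the formula is satisfiable.

One satisfying assignment is: z=False, l=True, e=True, r=True, m=True

Verification: With this assignment, all 20 clauses evaluate to true.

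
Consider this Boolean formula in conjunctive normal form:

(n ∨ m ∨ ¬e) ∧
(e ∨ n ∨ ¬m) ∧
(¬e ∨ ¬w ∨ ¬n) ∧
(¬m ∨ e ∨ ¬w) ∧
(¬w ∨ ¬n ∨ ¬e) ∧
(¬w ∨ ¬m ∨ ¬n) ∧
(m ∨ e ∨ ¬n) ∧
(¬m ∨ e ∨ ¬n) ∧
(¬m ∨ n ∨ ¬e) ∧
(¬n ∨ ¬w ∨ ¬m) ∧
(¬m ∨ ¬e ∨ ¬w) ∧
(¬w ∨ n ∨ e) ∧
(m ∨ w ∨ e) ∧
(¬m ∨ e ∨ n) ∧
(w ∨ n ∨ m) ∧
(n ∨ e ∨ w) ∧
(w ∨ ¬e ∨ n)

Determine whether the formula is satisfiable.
Yes

Yes, the formula is satisfiable.

One satisfying assignment is: w=False, m=False, e=True, n=True

Verification: With this assignment, all 17 clauses evaluate to true.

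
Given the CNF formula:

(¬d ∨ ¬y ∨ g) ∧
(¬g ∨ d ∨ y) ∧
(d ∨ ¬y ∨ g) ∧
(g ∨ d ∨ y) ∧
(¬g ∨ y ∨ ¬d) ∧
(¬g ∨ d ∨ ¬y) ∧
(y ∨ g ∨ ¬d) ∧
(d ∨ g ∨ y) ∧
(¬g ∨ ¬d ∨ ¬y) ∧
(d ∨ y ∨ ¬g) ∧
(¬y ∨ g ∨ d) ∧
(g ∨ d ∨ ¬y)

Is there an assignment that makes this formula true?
No

No, the formula is not satisfiable.

No assignment of truth values to the variables can make all 12 clauses true simultaneously.

The formula is UNSAT (unsatisfiable).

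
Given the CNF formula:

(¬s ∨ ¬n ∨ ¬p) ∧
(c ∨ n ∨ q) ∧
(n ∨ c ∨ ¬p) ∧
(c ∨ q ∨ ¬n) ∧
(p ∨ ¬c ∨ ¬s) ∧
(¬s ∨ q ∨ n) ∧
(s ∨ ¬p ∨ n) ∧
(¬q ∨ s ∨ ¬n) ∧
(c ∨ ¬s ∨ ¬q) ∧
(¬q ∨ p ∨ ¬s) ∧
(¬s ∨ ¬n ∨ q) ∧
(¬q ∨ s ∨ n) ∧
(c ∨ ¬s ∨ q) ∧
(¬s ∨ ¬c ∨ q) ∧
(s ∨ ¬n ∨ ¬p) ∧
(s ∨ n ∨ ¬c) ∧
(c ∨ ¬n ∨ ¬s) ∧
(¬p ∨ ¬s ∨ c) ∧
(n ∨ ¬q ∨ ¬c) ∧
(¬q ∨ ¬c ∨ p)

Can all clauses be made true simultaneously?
Yes

Yes, the formula is satisfiable.

One satisfying assignment is: s=False, c=True, p=False, n=True, q=False

Verification: With this assignment, all 20 clauses evaluate to true.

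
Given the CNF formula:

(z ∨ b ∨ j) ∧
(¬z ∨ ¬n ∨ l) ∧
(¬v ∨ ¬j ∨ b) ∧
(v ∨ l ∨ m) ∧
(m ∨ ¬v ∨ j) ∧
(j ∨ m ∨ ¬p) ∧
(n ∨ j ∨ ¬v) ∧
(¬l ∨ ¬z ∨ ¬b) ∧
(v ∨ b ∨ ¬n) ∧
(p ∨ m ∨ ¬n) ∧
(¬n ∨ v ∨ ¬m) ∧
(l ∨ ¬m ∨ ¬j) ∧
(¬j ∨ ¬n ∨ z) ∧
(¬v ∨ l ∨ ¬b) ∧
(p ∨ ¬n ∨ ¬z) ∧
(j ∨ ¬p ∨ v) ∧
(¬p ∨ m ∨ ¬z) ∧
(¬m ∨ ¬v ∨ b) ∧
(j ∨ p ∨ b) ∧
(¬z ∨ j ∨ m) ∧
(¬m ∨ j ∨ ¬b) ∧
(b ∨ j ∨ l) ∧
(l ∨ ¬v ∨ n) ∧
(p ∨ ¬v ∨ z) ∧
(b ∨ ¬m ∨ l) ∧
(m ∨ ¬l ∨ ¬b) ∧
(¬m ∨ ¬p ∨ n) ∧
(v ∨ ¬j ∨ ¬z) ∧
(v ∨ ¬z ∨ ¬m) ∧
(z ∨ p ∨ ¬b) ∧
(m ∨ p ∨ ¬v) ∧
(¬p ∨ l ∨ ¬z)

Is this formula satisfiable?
Yes

Yes, the formula is satisfiable.

One satisfying assignment is: p=False, l=True, m=False, j=True, n=False, z=False, b=False, v=False

Verification: With this assignment, all 32 clauses evaluate to true.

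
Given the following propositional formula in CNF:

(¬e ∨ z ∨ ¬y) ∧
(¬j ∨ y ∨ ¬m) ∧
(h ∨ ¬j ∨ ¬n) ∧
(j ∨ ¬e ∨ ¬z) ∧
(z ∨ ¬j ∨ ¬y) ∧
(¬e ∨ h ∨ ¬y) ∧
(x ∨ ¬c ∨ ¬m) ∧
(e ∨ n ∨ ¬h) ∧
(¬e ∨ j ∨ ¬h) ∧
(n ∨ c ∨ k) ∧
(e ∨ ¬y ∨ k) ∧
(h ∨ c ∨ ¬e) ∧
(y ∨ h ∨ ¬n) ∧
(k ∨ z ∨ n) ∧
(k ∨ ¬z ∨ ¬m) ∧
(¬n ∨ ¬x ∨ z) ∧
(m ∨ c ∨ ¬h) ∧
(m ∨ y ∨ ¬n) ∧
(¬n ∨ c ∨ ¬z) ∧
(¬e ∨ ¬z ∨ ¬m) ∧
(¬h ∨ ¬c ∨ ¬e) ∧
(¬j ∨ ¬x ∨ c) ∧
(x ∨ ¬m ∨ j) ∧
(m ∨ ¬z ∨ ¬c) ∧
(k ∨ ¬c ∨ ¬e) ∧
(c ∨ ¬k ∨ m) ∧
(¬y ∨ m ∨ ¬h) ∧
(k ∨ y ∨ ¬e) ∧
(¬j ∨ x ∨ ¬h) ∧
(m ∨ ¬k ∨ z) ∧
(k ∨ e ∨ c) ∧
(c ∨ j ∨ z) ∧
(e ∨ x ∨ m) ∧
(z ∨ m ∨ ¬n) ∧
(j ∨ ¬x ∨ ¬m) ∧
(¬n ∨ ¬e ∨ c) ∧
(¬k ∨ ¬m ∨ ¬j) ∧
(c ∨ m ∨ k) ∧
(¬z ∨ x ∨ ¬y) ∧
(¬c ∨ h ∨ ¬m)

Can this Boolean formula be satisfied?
No

No, the formula is not satisfiable.

No assignment of truth values to the variables can make all 40 clauses true simultaneously.

The formula is UNSAT (unsatisfiable).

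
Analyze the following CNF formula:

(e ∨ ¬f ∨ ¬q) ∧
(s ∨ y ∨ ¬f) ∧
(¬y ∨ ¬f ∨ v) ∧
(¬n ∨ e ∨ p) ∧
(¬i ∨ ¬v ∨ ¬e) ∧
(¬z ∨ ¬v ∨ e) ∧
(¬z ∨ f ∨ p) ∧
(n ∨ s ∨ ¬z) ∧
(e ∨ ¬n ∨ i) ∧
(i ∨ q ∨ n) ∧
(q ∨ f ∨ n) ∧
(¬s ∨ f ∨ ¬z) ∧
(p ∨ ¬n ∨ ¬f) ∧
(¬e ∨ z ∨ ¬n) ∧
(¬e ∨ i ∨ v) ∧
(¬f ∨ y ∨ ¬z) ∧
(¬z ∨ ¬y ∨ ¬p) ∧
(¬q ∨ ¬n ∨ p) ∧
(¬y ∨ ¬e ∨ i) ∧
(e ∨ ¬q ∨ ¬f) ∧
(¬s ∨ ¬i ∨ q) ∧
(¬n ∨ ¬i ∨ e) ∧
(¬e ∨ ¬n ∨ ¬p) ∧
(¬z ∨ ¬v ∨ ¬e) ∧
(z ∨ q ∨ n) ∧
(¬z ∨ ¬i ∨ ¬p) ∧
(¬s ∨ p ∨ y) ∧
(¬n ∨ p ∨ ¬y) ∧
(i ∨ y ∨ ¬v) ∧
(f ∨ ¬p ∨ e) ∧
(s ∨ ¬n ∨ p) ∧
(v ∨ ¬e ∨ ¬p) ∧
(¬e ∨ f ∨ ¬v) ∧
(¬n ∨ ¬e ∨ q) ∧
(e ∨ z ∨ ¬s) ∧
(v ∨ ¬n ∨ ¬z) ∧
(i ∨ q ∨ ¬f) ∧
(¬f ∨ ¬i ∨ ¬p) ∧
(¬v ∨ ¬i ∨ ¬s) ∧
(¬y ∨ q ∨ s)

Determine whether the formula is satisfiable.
Yes

Yes, the formula is satisfiable.

One satisfying assignment is: s=False, p=False, z=False, n=False, q=True, y=False, e=False, v=False, f=False, i=False

Verification: With this assignment, all 40 clauses evaluate to true.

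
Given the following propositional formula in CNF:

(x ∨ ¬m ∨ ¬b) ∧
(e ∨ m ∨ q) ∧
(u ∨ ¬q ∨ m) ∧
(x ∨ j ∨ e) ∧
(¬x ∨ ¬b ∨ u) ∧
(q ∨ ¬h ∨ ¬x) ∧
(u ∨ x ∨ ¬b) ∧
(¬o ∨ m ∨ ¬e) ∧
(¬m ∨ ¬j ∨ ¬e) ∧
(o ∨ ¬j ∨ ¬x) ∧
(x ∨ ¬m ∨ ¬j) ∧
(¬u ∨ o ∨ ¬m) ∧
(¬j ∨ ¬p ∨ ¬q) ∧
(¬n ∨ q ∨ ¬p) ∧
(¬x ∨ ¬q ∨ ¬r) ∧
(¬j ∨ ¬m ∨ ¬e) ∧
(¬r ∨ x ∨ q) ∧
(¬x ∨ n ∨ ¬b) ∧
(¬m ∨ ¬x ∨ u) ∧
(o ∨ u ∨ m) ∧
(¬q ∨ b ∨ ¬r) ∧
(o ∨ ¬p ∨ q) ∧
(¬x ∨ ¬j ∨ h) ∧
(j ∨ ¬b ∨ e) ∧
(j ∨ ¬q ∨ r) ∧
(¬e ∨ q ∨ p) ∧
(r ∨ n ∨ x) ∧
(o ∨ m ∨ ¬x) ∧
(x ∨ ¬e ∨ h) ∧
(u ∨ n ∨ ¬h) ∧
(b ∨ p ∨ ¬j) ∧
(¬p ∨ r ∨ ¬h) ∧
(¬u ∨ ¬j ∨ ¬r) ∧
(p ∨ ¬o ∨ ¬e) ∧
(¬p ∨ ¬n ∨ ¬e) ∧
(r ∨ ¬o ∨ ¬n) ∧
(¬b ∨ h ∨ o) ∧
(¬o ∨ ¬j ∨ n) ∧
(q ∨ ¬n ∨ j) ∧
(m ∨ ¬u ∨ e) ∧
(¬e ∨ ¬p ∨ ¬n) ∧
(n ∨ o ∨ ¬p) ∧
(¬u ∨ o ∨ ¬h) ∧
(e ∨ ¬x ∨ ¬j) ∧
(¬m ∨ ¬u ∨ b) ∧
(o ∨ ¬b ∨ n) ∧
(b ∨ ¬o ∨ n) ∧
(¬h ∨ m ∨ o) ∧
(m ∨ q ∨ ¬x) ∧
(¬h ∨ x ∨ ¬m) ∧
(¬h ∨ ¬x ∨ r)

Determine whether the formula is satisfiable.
No

No, the formula is not satisfiable.

No assignment of truth values to the variables can make all 51 clauses true simultaneously.

The formula is UNSAT (unsatisfiable).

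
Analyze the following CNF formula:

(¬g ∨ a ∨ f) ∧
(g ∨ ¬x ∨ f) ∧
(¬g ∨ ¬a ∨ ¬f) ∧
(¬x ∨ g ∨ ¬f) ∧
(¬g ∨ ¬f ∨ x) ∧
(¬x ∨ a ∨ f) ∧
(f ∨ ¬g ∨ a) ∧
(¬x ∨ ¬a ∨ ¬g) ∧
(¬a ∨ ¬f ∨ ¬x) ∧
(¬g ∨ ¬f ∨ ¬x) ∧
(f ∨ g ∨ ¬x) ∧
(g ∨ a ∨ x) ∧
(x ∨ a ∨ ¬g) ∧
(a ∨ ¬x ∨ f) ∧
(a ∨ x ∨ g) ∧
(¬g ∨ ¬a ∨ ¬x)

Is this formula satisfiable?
Yes

Yes, the formula is satisfiable.

One satisfying assignment is: g=False, x=False, a=True, f=False

Verification: With this assignment, all 16 clauses evaluate to true.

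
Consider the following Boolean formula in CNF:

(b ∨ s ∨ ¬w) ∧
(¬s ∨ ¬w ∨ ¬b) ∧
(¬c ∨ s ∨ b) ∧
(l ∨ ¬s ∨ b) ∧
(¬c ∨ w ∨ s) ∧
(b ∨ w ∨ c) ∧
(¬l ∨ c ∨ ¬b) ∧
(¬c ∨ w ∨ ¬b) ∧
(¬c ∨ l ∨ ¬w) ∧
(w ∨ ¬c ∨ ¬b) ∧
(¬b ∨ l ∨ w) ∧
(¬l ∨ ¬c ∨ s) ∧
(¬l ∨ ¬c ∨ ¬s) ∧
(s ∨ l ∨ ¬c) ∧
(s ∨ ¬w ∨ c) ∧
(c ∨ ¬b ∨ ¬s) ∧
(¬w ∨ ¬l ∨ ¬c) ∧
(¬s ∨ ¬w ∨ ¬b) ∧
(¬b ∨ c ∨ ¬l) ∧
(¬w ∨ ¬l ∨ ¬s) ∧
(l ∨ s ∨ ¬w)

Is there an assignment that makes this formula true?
No

No, the formula is not satisfiable.

No assignment of truth values to the variables can make all 21 clauses true simultaneously.

The formula is UNSAT (unsatisfiable).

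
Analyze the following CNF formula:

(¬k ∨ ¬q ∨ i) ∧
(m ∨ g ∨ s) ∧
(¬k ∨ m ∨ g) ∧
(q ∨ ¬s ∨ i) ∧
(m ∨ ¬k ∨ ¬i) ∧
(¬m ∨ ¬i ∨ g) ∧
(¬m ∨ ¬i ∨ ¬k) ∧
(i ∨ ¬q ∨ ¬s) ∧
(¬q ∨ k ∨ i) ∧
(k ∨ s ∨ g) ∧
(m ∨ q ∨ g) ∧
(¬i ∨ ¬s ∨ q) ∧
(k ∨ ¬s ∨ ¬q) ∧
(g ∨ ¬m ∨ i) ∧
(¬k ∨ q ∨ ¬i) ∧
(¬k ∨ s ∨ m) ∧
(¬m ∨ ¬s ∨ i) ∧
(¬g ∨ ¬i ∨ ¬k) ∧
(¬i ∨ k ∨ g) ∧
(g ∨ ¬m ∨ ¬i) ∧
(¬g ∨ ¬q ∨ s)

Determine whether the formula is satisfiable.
Yes

Yes, the formula is satisfiable.

One satisfying assignment is: m=False, q=False, i=False, g=True, s=False, k=False

Verification: With this assignment, all 21 clauses evaluate to true.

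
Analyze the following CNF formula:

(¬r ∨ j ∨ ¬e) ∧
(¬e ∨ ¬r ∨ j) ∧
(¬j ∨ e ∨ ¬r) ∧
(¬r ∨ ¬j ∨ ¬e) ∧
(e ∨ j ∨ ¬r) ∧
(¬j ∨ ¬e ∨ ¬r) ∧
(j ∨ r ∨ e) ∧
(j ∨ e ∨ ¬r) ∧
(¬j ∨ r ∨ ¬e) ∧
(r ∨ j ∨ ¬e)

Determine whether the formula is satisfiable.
Yes

Yes, the formula is satisfiable.

One satisfying assignment is: e=False, r=False, j=True

Verification: With this assignment, all 10 clauses evaluate to true.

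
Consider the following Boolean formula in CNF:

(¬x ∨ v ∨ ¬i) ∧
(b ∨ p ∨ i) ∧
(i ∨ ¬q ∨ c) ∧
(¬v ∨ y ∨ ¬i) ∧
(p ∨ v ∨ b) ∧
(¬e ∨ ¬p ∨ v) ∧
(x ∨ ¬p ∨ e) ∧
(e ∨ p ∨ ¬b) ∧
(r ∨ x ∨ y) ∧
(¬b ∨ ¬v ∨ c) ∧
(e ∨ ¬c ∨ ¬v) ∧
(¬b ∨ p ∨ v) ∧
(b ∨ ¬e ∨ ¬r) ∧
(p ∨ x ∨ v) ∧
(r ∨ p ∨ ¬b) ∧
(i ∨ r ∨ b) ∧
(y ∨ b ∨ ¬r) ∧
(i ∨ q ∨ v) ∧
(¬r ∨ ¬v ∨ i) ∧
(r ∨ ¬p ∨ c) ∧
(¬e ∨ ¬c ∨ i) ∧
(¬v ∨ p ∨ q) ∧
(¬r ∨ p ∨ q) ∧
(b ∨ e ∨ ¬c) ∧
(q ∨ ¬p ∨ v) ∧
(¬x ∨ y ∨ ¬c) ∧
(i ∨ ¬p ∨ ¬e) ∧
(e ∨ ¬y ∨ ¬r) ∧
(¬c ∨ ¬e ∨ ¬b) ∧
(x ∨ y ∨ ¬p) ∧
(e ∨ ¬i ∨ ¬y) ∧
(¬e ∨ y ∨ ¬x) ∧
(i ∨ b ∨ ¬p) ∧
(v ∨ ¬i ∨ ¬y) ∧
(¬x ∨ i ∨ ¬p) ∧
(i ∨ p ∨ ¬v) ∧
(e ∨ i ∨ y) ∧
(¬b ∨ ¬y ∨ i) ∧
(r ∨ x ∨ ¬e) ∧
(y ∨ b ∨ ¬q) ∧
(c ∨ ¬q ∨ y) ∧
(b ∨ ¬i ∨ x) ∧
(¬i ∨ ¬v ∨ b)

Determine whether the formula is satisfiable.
No

No, the formula is not satisfiable.

No assignment of truth values to the variables can make all 43 clauses true simultaneously.

The formula is UNSAT (unsatisfiable).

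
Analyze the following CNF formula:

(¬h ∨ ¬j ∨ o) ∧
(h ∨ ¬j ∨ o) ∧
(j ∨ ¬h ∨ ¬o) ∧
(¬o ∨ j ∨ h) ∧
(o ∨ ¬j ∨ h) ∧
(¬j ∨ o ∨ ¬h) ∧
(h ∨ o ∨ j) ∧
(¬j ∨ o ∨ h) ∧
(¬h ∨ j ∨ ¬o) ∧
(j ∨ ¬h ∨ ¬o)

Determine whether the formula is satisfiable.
Yes

Yes, the formula is satisfiable.

One satisfying assignment is: h=True, j=False, o=False

Verification: With this assignment, all 10 clauses evaluate to true.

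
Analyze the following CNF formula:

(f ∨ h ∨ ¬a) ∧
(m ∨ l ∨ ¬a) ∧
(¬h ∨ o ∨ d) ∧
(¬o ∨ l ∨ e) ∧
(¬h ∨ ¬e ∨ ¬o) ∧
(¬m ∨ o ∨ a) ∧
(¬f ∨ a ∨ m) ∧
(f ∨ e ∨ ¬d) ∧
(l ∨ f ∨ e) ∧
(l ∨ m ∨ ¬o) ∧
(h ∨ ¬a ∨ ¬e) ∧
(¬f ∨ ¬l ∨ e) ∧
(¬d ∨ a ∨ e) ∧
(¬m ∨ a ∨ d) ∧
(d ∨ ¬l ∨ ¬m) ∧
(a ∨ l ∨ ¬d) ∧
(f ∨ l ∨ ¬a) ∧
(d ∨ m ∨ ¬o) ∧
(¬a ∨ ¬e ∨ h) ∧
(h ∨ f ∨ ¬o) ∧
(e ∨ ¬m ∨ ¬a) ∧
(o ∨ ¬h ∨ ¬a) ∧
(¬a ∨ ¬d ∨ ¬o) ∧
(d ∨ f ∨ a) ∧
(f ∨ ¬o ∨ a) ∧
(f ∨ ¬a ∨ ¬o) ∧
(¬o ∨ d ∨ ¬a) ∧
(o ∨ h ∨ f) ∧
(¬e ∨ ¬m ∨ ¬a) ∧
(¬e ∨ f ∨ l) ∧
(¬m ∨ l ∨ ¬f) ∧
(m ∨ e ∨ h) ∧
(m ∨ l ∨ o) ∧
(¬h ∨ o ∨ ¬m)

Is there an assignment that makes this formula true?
Yes

Yes, the formula is satisfiable.

One satisfying assignment is: h=True, l=True, d=True, o=False, a=False, e=True, m=False, f=False

Verification: With this assignment, all 34 clauses evaluate to true.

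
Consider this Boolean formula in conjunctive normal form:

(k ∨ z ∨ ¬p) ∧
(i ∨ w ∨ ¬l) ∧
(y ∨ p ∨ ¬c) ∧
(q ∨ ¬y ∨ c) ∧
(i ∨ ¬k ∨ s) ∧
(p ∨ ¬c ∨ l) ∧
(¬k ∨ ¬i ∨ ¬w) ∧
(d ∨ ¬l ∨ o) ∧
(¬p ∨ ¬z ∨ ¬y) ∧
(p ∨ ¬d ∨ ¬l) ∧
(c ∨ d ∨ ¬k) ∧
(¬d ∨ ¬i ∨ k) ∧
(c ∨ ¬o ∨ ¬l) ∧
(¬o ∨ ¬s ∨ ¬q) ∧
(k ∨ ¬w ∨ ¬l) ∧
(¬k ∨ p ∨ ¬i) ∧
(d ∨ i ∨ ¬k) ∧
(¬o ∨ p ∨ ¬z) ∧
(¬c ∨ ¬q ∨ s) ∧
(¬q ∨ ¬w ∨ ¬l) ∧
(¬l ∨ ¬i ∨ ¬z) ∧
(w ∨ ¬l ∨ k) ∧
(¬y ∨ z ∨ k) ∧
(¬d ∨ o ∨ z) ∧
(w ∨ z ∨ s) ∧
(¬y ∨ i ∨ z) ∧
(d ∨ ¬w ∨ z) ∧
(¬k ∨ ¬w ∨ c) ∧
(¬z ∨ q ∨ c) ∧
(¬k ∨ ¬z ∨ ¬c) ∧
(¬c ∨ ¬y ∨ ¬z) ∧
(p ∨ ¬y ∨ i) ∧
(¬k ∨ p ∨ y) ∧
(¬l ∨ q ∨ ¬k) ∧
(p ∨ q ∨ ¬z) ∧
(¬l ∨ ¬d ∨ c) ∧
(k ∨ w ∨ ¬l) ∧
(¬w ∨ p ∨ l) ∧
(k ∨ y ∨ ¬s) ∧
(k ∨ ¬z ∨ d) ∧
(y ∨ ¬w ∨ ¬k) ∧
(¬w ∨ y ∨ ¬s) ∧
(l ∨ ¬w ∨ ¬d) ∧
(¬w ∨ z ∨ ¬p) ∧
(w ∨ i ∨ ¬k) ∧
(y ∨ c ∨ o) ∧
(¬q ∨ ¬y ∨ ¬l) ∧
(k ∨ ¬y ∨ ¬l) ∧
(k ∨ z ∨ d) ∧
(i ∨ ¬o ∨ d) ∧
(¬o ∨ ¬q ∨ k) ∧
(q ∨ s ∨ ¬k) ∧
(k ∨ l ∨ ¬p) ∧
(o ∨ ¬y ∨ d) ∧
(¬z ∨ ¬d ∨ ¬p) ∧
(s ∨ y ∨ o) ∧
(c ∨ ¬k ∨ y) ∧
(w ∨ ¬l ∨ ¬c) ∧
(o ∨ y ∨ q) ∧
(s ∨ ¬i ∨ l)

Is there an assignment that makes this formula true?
Yes

Yes, the formula is satisfiable.

One satisfying assignment is: c=True, k=True, q=False, p=True, l=False, y=False, z=False, w=False, o=True, s=True, d=False, i=True

Verification: With this assignment, all 60 clauses evaluate to true.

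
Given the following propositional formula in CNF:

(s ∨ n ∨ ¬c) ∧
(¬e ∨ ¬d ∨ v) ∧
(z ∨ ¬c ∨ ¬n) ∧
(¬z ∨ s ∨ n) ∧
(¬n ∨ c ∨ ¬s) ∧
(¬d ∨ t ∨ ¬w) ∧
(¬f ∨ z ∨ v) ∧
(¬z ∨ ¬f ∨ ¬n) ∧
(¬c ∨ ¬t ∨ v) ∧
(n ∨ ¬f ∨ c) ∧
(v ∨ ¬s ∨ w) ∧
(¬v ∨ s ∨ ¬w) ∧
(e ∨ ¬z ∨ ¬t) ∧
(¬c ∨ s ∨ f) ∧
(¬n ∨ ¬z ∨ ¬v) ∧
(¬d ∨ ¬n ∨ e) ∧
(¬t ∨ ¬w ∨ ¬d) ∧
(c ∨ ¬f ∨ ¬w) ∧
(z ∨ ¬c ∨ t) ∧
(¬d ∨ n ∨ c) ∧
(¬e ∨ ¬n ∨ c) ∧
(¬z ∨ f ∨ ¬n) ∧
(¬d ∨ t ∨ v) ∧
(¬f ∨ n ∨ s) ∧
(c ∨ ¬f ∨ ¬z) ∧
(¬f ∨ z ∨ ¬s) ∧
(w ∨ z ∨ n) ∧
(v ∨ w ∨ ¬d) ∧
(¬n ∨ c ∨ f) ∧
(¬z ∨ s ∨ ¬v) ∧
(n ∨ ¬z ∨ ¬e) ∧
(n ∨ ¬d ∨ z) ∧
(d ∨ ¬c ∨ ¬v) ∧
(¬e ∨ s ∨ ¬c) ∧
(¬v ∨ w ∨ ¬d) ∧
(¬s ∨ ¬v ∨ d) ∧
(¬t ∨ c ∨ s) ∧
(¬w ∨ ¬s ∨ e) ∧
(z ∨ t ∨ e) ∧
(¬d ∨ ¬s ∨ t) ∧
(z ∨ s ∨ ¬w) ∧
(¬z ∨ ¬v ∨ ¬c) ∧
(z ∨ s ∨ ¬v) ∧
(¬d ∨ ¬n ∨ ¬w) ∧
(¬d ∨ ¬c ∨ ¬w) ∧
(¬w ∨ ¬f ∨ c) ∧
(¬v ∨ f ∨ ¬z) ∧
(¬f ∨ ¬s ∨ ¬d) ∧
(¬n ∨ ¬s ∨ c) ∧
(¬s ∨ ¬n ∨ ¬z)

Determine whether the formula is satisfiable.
Yes

Yes, the formula is satisfiable.

One satisfying assignment is: v=False, z=False, e=True, t=False, n=False, d=False, f=False, s=True, c=False, w=True

Verification: With this assignment, all 50 clauses evaluate to true.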